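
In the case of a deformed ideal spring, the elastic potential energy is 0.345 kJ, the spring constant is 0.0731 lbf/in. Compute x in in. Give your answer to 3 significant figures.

Solving U = ½k·x² for x: x = √(2U/k).
U = 0.345 kJ = 345.0 J; k = 0.0731 lbf/in = 12.80 N/m.
x = 7.342 m
7.342 m × (1 in / 0.02540 m) = 289.0 in

289 in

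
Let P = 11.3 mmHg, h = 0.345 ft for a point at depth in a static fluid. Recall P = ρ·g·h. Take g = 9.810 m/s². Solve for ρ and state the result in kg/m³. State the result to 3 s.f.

Solving P = ρ·g·h for ρ: ρ = P/(g·h).
P = 11.3 mmHg = 1507 Pa; h = 0.345 ft = 0.1052 m; g = 9.810 m/s².
ρ = 1460 kg/m³

1460 kg/m³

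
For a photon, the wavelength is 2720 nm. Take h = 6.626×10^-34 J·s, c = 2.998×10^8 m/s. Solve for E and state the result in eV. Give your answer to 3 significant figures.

E is given directly by: E = hc/λ.
λ = 2720 nm = 2.720×10^-6 m; h = 6.626×10^-34 J·s; c = 2.998×10^8 m/s.
E = 7.303×10^-20 J  (the unit combination reduces to kg·m²/s² = J)
7.303×10^-20 J × (1 eV / 1.602×10^-19 J) = 0.4558 eV

0.456 eV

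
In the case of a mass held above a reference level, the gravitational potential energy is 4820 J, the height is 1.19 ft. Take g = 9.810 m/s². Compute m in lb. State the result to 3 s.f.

2990 lb

Rearranging: m = PE/(g·h).
PE = 4820 J; h = 1.19 ft = 0.3627 m; g = 9.810 m/s².
m = 1355 kg
1355 kg × (1 lb / 0.4536 kg) = 2986 lb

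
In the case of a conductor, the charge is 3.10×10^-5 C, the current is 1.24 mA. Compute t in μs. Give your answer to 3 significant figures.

25000 μs

Solving q = I·t for t: t = q/I.
q = 3.10×10^-5 C; I = 1.24 mA = 0.001240 A.
t = 0.02500 s
0.02500 s × (1 μs / 1.000×10^-6 s) = 25000 μs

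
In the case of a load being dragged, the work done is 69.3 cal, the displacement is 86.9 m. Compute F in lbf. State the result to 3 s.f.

0.750 lbf

Rearranging W = F·d for F: F = W/d.
W = 69.3 cal = 290.0 J; d = 86.9 m.
F = 3.337 N  (the unit combination reduces to kg·m/s² = N)
3.337 N × (1 lbf / 4.448 N) = 0.7501 lbf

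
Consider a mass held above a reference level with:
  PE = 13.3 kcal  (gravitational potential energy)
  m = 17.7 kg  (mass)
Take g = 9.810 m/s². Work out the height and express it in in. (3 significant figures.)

12600 in

Rearranging PE = m·g·h for h: h = PE/(m·g).
PE = 13.3 kcal = 55647 J; m = 17.7 kg; g = 9.810 m/s².
h = 320.5 m
320.5 m × (1 in / 0.02540 m) = 12617 in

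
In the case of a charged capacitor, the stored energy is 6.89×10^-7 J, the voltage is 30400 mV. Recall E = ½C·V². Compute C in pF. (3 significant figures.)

1490 pF

Rearranging E = ½C·V² for C: C = 2E/V².
E = 6.89×10^-7 J; V = 30400 mV = 30.40 V.
C = 1.491×10^-9 F
1.491×10^-9 F × (1 pF / 1.000×10^-12 F) = 1491 pF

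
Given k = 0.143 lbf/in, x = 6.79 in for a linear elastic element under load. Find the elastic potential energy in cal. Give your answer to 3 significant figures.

Directly: U = ½kx².
k = 0.143 lbf/in = 25.04 N/m; x = 6.79 in = 0.1725 m.
U = 0.3724 J
0.3724 J × (1 cal / 4.184 J) = 0.08902 cal

0.0890 cal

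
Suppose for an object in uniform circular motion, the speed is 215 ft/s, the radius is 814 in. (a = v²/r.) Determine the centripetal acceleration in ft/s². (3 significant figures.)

Directly: a = v²/r.
v = 215 ft/s = 65.53 m/s; r = 814 in = 20.68 m.
a = 207.7 m/s²
207.7 m/s² × (1 ft/s² / 0.3048 m/s²) = 681.4 ft/s²

681 ft/s²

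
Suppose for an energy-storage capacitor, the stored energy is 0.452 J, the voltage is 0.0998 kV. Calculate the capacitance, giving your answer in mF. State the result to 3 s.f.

0.0908 mF

Rearranging E = ½C·V² for C: C = 2E/V².
E = 0.452 J; V = 0.0998 kV = 99.80 V.
C = 9.076×10^-5 F
9.076×10^-5 F × (1 mF / 0.001000 F) = 0.09076 mF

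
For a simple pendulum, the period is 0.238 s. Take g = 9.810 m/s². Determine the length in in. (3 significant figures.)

Rearranging: L = g·(T/2π)².
T = 0.238 s; g = 9.810 m/s².
L = 0.01408 m
0.01408 m × (1 in / 0.02540 m) = 0.5542 in

0.554 in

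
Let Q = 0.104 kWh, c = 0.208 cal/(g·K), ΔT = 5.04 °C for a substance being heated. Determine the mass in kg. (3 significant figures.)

Rearranging: m = Q/(c·ΔT).
Q = 0.104 kWh = 3.744×10^5 J; c = 0.208 cal/(g·K) = 870.3 J/(kg·K); ΔT = 5.04 °C = 5.040 K.
m = 85.36 kg

85.4 kg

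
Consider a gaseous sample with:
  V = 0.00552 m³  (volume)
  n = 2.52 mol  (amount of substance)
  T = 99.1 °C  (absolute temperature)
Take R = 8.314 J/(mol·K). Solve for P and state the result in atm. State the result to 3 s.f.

13.9 atm

Directly: P = nRT/V.
V = 0.00552 m³; n = 2.52 mol; T = 99.1 °C = 372.2 K; R = 8.314 J/(mol·K).
P = 1.413×10^6 Pa
1.413×10^6 Pa × (1 atm / 1.013×10^5 Pa) = 13.94 atm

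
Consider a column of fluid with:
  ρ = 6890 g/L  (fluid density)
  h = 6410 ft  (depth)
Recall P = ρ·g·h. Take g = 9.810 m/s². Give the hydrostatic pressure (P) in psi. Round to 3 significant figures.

P is given directly by: P = ρgh.
ρ = 6890 g/L = 6890 kg/m³; h = 6410 ft = 1954 m; g = 9.810 m/s².
P = 1.321×10^8 Pa
1.321×10^8 Pa × (1 psi / 6895 Pa) = 19153 psi

19200 psi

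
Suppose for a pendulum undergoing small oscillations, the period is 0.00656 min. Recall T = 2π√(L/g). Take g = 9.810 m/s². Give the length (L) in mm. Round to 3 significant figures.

Rearranging: L = g·(T/2π)².
T = 0.00656 min = 0.3936 s; g = 9.810 m/s².
L = 0.03850 m
0.03850 m × (1 mm / 0.001000 m) = 38.50 mm

38.5 mm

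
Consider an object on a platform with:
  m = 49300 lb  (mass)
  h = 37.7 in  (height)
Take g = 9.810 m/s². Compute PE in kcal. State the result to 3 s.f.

50.2 kcal

PE is given directly by: PE = mgh.
m = 49300 lb = 22362 kg; h = 37.7 in = 0.9576 m; g = 9.810 m/s².
PE = 2.101×10^5 J
2.101×10^5 J × (1 kcal / 4184 J) = 50.21 kcal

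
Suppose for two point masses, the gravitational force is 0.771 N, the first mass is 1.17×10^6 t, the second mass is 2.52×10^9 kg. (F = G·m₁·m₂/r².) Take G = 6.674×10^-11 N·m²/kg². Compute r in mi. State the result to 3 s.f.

9.93 mi

Solving F = G·m₁·m₂/r² for r: r = √(G·m₁m₂/F).
F = 0.771 N; m₁ = 1.17×10^6 t = 1.170×10^9 kg; m₂ = 2.52×10^9 kg; G = 6.674×10^-11 N·m²/kg².
r = 15976 m
15976 m × (1 mi / 1609 m) = 9.927 mi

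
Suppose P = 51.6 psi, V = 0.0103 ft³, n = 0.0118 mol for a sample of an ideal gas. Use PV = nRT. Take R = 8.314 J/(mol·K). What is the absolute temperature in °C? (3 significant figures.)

From the ideal-gas law: T = PV/(nR).
P = 51.6 psi = 3.558×10^5 Pa; V = 0.0103 ft³ = 2.917×10^-4 m³; n = 0.0118 mol; R = 8.314 J/(mol·K).
T = 1058 K
1058 K − 273.15 = 784.5 °C

785 °C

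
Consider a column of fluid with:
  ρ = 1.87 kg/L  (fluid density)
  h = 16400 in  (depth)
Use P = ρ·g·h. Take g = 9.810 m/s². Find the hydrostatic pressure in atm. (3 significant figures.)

Directly: P = ρgh.
ρ = 1.87 kg/L = 1870 kg/m³; h = 16400 in = 416.6 m; g = 9.810 m/s².
P = 7.642×10^6 Pa
7.642×10^6 Pa × (1 atm / 1.013×10^5 Pa) = 75.42 atm

75.4 atm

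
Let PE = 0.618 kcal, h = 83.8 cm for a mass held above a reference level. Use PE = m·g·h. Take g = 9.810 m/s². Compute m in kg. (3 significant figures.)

315 kg

Solving PE = m·g·h for m: m = PE/(g·h).
PE = 0.618 kcal = 2586 J; h = 83.8 cm = 0.8380 m; g = 9.810 m/s².
m = 314.5 kg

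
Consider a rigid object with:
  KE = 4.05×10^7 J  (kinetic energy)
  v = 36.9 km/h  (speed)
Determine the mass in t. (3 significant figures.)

771 t

Rearranging: m = 2·KE/v².
KE = 4.05×10^7 J; v = 36.9 km/h = 10.25 m/s.
m = 7.710×10^5 kg
7.710×10^5 kg × (1 t / 1000 kg) = 771.0 t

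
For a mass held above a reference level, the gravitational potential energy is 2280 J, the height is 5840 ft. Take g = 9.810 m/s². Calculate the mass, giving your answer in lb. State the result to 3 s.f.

0.288 lb

Rearranging PE = m·g·h for m: m = PE/(g·h).
PE = 2280 J; h = 5840 ft = 1780 m; g = 9.810 m/s².
m = 0.1306 kg
0.1306 kg × (1 lb / 0.4536 kg) = 0.2879 lb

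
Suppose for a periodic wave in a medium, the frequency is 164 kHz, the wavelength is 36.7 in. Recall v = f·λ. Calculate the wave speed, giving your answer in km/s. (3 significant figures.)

153 km/s

v is given directly by: v = fλ.
f = 164 kHz = 1.640×10^5 Hz; λ = 36.7 in = 0.9322 m.
v = 1.529×10^5 m/s
1.529×10^5 m/s × (1 km/s / 1000 m/s) = 152.9 km/s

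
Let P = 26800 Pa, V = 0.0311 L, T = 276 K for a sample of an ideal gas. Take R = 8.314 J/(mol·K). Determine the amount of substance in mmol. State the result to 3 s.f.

0.363 mmol

Solving PV = nRT for n: n = PV/(RT).
P = 26800 Pa; V = 0.0311 L = 3.110×10^-5 m³; T = 276 K; R = 8.314 J/(mol·K).
n = 3.632×10^-4 mol
3.632×10^-4 mol × (1 mmol / 0.001000 mol) = 0.3632 mmol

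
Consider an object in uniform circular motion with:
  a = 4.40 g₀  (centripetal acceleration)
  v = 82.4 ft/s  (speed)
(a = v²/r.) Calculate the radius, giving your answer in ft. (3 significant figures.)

Solving a = v²/r for r: r = v²/a.
a = 4.40 g₀ = 43.15 m/s²; v = 82.4 ft/s = 25.12 m/s.
r = 14.62 m
14.62 m × (1 ft / 0.3048 m) = 47.96 ft

48.0 ft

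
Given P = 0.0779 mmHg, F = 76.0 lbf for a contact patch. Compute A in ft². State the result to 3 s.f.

Rearranging: A = F/P.
P = 0.0779 mmHg = 10.39 Pa; F = 76.0 lbf = 338.1 N.
A = 32.55 m²
32.55 m² × (1 ft² / 0.09290 m²) = 350.4 ft²

350 ft²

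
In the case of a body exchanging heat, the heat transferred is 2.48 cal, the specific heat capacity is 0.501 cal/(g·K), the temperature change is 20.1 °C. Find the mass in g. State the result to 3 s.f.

0.246 g

Rearranging Q = m·c·ΔT for m: m = Q/(c·ΔT).
Q = 2.48 cal = 10.38 J; c = 0.501 cal/(g·K) = 2096 J/(kg·K); ΔT = 20.1 °C = 20.10 K.
m = 2.463×10^-4 kg
2.463×10^-4 kg × (1 g / 0.001000 kg) = 0.2463 g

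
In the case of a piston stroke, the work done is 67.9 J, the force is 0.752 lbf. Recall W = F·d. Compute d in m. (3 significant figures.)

20.3 m

Solving W = F·d for d: d = W/F.
W = 67.9 J; F = 0.752 lbf = 3.345 N.
d = 20.30 m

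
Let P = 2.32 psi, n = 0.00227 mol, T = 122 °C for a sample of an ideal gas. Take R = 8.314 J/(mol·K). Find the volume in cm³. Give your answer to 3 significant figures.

From the ideal-gas law: V = nRT/P.
P = 2.32 psi = 15996 Pa; n = 0.00227 mol; T = 122 °C = 395.1 K; R = 8.314 J/(mol·K).
V = 4.662×10^-4 m³
4.662×10^-4 m³ × (1 cm³ / 1.000×10^-6 m³) = 466.2 cm³

466 cm³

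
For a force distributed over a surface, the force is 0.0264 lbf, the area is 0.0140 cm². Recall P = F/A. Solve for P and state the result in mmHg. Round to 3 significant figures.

629 mmHg

Directly: P = F/A.
F = 0.0264 lbf = 0.1174 N; A = 0.0140 cm² = 1.400×10^-6 m².
P = 83881 Pa
83881 Pa × (1 mmHg / 133.3 Pa) = 629.2 mmHg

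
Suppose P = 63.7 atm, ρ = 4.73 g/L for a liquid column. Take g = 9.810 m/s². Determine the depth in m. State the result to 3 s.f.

Solving P = ρ·g·h for h: h = P/(ρ·g).
P = 63.7 atm = 6.454×10^6 Pa; ρ = 4.73 g/L = 4.730 kg/m³; g = 9.810 m/s².
h = 1.391×10^5 m

1.39×10^5 m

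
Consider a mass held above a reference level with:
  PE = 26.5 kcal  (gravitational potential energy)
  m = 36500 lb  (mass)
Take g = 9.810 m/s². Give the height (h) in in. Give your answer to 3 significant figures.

Rearranging PE = m·g·h for h: h = PE/(m·g).
PE = 26.5 kcal = 1.109×10^5 J; m = 36500 lb = 16556 kg; g = 9.810 m/s².
h = 0.6827 m
0.6827 m × (1 in / 0.02540 m) = 26.88 in

26.9 in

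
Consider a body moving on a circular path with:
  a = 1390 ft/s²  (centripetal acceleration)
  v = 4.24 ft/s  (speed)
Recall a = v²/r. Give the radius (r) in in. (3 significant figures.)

0.155 in

Solving a = v²/r for r: r = v²/a.
a = 1390 ft/s² = 423.7 m/s²; v = 4.24 ft/s = 1.292 m/s.
r = 0.003942 m
0.003942 m × (1 in / 0.02540 m) = 0.1552 in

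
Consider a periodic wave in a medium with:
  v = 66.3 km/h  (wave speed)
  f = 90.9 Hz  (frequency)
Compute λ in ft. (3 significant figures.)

Solving v = f·λ for λ: λ = v/f.
v = 66.3 km/h = 18.42 m/s; f = 90.9 Hz.
λ = 0.2026 m
0.2026 m × (1 ft / 0.3048 m) = 0.6647 ft

0.665 ft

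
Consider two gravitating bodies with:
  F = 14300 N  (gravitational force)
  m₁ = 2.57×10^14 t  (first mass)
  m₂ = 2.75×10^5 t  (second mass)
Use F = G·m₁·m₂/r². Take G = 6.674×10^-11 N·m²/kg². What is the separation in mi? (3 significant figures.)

Rearranging F = G·m₁·m₂/r² for r: r = √(G·m₁m₂/F).
F = 14300 N; m₁ = 2.57×10^14 t = 2.570×10^17 kg; m₂ = 2.75×10^5 t = 2.750×10^8 kg; G = 6.674×10^-11 N·m²/kg².
r = 5.743×10^5 m
5.743×10^5 m × (1 mi / 1609 m) = 356.9 mi

357 mi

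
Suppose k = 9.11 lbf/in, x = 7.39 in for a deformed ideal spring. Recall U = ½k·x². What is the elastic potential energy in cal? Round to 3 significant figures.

U is given directly by: U = ½kx².
k = 9.11 lbf/in = 1595 N/m; x = 7.39 in = 0.1877 m.
U = 28.11 J  (the unit combination reduces to kg·m²/s² = J)
28.11 J × (1 cal / 4.184 J) = 6.717 cal

6.72 cal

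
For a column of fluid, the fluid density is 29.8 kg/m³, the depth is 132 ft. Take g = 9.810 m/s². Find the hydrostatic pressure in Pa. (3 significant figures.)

11800 Pa

P is given directly by: P = ρgh.
ρ = 29.8 kg/m³; h = 132 ft = 40.23 m; g = 9.810 m/s².
P = 11762 Pa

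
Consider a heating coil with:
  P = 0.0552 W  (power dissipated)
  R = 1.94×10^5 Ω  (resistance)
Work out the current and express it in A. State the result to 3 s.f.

5.33×10^-4 A

Solving P = I²R for I: I = √(P/R).
P = 0.0552 W; R = 1.94×10^5 Ω.
I = 5.334×10^-4 A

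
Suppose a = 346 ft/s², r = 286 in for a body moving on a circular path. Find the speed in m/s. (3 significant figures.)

Rearranging a = v²/r for v: v = √(a·r).
a = 346 ft/s² = 105.5 m/s²; r = 286 in = 7.264 m.
v = 27.68 m/s

27.7 m/s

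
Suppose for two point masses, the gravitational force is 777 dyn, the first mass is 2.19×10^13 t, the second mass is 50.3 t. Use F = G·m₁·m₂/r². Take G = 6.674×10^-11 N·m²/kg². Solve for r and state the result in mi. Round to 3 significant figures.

Solving F = G·m₁·m₂/r² for r: r = √(G·m₁m₂/F).
F = 777 dyn = 0.007770 N; m₁ = 2.19×10^13 t = 2.190×10^16 kg; m₂ = 50.3 t = 50300 kg; G = 6.674×10^-11 N·m²/kg².
r = 3.076×10^6 m
3.076×10^6 m × (1 mi / 1609 m) = 1911 mi

1910 mi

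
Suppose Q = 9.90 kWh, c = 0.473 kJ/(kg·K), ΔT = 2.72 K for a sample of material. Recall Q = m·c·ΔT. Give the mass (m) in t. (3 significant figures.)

Rearranging Q = m·c·ΔT for m: m = Q/(c·ΔT).
Q = 9.90 kWh = 3.564×10^7 J; c = 0.473 kJ/(kg·K) = 473.0 J/(kg·K); ΔT = 2.72 K.
m = 27702 kg
27702 kg × (1 t / 1000 kg) = 27.70 t

27.7 t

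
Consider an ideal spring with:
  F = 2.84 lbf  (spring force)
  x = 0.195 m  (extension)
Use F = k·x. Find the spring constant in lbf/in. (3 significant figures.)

0.370 lbf/in

From Hooke's law: k = F/x.
F = 2.84 lbf = 12.63 N; x = 0.195 m.
k = 64.78 N/m
64.78 N/m × (1 lbf/in / 175.1 N/m) = 0.3699 lbf/in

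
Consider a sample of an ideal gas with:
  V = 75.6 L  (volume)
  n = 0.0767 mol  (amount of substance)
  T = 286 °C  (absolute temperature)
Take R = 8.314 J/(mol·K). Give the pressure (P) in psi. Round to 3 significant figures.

0.684 psi

Directly: P = nRT/V.
V = 75.6 L = 0.07560 m³; n = 0.0767 mol; T = 286 °C = 559.1 K; R = 8.314 J/(mol·K).
P = 4716 Pa
4716 Pa × (1 psi / 6895 Pa) = 0.6841 psi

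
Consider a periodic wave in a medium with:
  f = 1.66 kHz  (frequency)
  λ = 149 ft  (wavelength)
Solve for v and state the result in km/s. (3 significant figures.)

Directly: v = fλ.
f = 1.66 kHz = 1660 Hz; λ = 149 ft = 45.42 m.
v = 75389 m/s
75389 m/s × (1 km/s / 1000 m/s) = 75.39 km/s

75.4 km/s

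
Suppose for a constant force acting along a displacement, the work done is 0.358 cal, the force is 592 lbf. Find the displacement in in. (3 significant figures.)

Solving W = F·d for d: d = W/F.
W = 0.358 cal = 1.498 J; F = 592 lbf = 2633 N.
d = 5.688×10^-4 m
5.688×10^-4 m × (1 in / 0.02540 m) = 0.02239 in

0.0224 in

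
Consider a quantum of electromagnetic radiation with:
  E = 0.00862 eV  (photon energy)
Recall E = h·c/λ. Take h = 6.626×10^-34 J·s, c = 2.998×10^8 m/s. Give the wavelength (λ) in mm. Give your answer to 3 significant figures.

Rearranging E = h·c/λ for λ: λ = hc/E.
E = 0.00862 eV = 1.381×10^-21 J; h = 6.626×10^-34 J·s; c = 2.998×10^8 m/s.
λ = 1.438×10^-4 m
1.438×10^-4 m × (1 mm / 0.001000 m) = 0.1438 mm

0.144 mm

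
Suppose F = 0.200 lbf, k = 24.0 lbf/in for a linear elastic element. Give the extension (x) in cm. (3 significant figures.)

From Hooke's law: x = F/k.
F = 0.200 lbf = 0.8896 N; k = 24.0 lbf/in = 4203 N/m.
x = 2.117×10^-4 m
2.117×10^-4 m × (1 cm / 0.01000 m) = 0.02117 cm

0.0212 cm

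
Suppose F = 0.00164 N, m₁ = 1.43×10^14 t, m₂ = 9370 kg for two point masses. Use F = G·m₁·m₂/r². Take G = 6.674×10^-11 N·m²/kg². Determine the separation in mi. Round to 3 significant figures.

From Newton's law of gravitation: r = √(G·m₁m₂/F).
F = 0.00164 N; m₁ = 1.43×10^14 t = 1.430×10^17 kg; m₂ = 9370 kg; G = 6.674×10^-11 N·m²/kg².
r = 7.384×10^6 m
7.384×10^6 m × (1 mi / 1609 m) = 4588 mi

4590 mi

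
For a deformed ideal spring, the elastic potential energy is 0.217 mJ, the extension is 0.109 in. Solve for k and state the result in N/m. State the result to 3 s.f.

56.6 N/m

Rearranging: k = 2U/x².
U = 0.217 mJ = 2.170×10^-4 J; x = 0.109 in = 0.002769 m.
k = 56.62 N/m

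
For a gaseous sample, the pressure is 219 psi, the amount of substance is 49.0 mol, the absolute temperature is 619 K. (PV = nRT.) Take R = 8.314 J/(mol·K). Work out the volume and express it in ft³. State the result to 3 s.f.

5.90 ft³

From the ideal-gas law: V = nRT/P.
P = 219 psi = 1.510×10^6 Pa; n = 49.0 mol; T = 619 K; R = 8.314 J/(mol·K).
V = 0.1670 m³
0.1670 m³ × (1 ft³ / 0.02832 m³) = 5.898 ft³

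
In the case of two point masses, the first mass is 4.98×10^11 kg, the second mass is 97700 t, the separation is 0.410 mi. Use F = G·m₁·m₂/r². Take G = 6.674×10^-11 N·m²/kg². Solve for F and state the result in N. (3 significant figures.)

7460 N

Directly: F = Gm₁m₂/r².
m₁ = 4.98×10^11 kg; m₂ = 97700 t = 9.770×10^7 kg; r = 0.410 mi = 659.8 m; G = 6.674×10^-11 N·m²/kg².
F = 7458 N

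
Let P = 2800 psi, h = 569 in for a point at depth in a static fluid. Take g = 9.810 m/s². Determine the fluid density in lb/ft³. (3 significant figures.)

Rearranging P = ρ·g·h for ρ: ρ = P/(g·h).
P = 2800 psi = 1.931×10^7 Pa; h = 569 in = 14.45 m; g = 9.810 m/s².
ρ = 1.362×10^5 kg/m³
1.362×10^5 kg/m³ × (1 lb/ft³ / 16.02 kg/m³) = 8500 lb/ft³

8500 lb/ft³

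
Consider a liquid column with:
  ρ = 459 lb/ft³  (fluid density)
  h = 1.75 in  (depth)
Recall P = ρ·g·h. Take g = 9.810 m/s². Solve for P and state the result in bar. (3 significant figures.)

0.0321 bar

P is given directly by: P = ρgh.
ρ = 459 lb/ft³ = 7352 kg/m³; h = 1.75 in = 0.04445 m; g = 9.810 m/s².
P = 3206 Pa
3206 Pa × (1 bar / 1.000×10^5 Pa) = 0.03206 bar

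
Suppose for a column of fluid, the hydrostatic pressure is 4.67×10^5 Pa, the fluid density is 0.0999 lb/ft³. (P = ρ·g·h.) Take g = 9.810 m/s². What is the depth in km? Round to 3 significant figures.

29.7 km

Rearranging: h = P/(ρ·g).
P = 4.67×10^5 Pa; ρ = 0.0999 lb/ft³ = 1.600 kg/m³; g = 9.810 m/s².
h = 29748 m
29748 m × (1 km / 1000 m) = 29.75 km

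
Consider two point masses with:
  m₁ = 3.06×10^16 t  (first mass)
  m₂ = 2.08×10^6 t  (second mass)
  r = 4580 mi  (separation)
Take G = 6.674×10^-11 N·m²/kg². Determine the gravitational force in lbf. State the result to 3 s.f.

17600 lbf

Directly: F = Gm₁m₂/r².
m₁ = 3.06×10^16 t = 3.060×10^19 kg; m₂ = 2.08×10^6 t = 2.080×10^9 kg; r = 4580 mi = 7.371×10^6 m; G = 6.674×10^-11 N·m²/kg².
F = 78188 N  (the unit combination reduces to kg·m/s² = N)
78188 N × (1 lbf / 4.448 N) = 17577 lbf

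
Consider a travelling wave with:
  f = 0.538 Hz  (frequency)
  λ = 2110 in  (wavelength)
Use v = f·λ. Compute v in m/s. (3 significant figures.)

28.8 m/s

Directly: v = fλ.
f = 0.538 Hz; λ = 2110 in = 53.59 m.
v = 28.83 m/s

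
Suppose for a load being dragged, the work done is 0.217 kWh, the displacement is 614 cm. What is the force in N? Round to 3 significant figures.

1.27×10^5 N

Rearranging W = F·d for F: F = W/d.
W = 0.217 kWh = 7.812×10^5 J; d = 614 cm = 6.140 m.
F = 1.272×10^5 N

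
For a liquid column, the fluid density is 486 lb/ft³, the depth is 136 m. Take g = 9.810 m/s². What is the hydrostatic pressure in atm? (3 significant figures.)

103 atm

P is given directly by: P = ρgh.
ρ = 486 lb/ft³ = 7785 kg/m³; h = 136 m; g = 9.810 m/s².
P = 1.039×10^7 Pa  (the unit combination reduces to kg/(m·s²) = Pa)
1.039×10^7 Pa × (1 atm / 1.013×10^5 Pa) = 102.5 atm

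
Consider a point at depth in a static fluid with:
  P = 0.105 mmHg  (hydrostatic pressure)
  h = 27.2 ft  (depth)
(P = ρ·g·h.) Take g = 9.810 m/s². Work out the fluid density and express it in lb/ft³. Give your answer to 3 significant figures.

0.0107 lb/ft³

Rearranging P = ρ·g·h for ρ: ρ = P/(g·h).
P = 0.105 mmHg = 14.00 Pa; h = 27.2 ft = 8.291 m; g = 9.810 m/s².
ρ = 0.1721 kg/m³
0.1721 kg/m³ × (1 lb/ft³ / 16.02 kg/m³) = 0.01075 lb/ft³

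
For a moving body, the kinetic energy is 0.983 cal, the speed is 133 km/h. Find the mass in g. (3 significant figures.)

6.03 g

Rearranging KE = ½mv² for m: m = 2·KE/v².
KE = 0.983 cal = 4.113 J; v = 133 km/h = 36.94 m/s.
m = 0.006027 kg
0.006027 kg × (1 g / 0.001000 kg) = 6.027 g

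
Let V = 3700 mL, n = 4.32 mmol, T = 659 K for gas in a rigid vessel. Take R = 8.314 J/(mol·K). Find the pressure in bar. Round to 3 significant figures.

0.0640 bar

Directly: P = nRT/V.
V = 3700 mL = 0.003700 m³; n = 4.32 mmol = 0.004320 mol; T = 659 K; R = 8.314 J/(mol·K).
P = 6397 Pa
6397 Pa × (1 bar / 1.000×10^5 Pa) = 0.06397 bar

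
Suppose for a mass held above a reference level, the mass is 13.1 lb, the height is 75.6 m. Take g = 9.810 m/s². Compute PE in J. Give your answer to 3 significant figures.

4410 J

Directly: PE = mgh.
m = 13.1 lb = 5.942 kg; h = 75.6 m; g = 9.810 m/s².
PE = 4407 J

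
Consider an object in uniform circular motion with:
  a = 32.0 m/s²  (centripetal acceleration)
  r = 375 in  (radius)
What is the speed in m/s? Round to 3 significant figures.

17.5 m/s

Solving a = v²/r for v: v = √(a·r).
a = 32.0 m/s²; r = 375 in = 9.525 m.
v = 17.46 m/s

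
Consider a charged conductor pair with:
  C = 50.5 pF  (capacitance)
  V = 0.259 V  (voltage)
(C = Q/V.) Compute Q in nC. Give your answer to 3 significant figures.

Rearranging C = Q/V for Q: Q = CV.
C = 50.5 pF = 5.050×10^-11 F; V = 0.259 V.
Q = 1.308×10^-11 C
1.308×10^-11 C × (1 nC / 1.000×10^-9 C) = 0.01308 nC

0.0131 nC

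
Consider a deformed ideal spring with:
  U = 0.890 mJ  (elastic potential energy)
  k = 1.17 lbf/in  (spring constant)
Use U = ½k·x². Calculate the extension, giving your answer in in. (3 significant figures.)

Solving U = ½k·x² for x: x = √(2U/k).
U = 0.890 mJ = 8.900×10^-4 J; k = 1.17 lbf/in = 204.9 N/m.
x = 0.002947 m
0.002947 m × (1 in / 0.02540 m) = 0.1160 in

0.116 in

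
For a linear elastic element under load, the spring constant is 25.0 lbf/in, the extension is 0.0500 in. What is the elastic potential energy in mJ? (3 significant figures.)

Directly: U = ½kx².
k = 25.0 lbf/in = 4378 N/m; x = 0.0500 in = 0.001270 m.
U = 0.003531 J  (the unit combination reduces to kg·m²/s² = J)
0.003531 J × (1 mJ / 0.001000 J) = 3.531 mJ

3.53 mJ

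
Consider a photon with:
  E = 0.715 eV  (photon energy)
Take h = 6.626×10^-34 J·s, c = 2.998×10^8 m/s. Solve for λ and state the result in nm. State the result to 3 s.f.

Solving E = h·c/λ for λ: λ = hc/E.
E = 0.715 eV = 1.146×10^-19 J; h = 6.626×10^-34 J·s; c = 2.998×10^8 m/s.
λ = 1.734×10^-6 m
1.734×10^-6 m × (1 nm / 1.000×10^-9 m) = 1734 nm

1730 nm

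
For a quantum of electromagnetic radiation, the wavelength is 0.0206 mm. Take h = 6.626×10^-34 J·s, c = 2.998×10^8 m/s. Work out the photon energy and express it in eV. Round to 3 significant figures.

0.0602 eV

Directly: E = hc/λ.
λ = 0.0206 mm = 2.060×10^-5 m; h = 6.626×10^-34 J·s; c = 2.998×10^8 m/s.
E = 9.643×10^-21 J  (the unit combination reduces to kg·m²/s² = J)
9.643×10^-21 J × (1 eV / 1.602×10^-19 J) = 0.06019 eV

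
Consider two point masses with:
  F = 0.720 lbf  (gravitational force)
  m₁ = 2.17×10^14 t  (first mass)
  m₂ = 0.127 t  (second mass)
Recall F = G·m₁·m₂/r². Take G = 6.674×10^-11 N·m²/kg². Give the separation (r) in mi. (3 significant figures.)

14.9 mi

From Newton's law of gravitation: r = √(G·m₁m₂/F).
F = 0.720 lbf = 3.203 N; m₁ = 2.17×10^14 t = 2.170×10^17 kg; m₂ = 0.127 t = 127.0 kg; G = 6.674×10^-11 N·m²/kg².
r = 23964 m
23964 m × (1 mi / 1609 m) = 14.89 mi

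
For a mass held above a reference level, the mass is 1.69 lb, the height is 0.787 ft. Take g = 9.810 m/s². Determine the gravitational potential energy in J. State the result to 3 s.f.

PE is given directly by: PE = mgh.
m = 1.69 lb = 0.7666 kg; h = 0.787 ft = 0.2399 m; g = 9.810 m/s².
PE = 1.804 J

1.80 J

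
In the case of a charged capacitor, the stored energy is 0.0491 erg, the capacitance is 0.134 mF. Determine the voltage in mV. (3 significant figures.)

8.56 mV

Solving E = ½C·V² for V: V = √(2E/C).
E = 0.0491 erg = 4.910×10^-9 J; C = 0.134 mF = 1.340×10^-4 F.
V = 0.008561 V
0.008561 V × (1 mV / 0.001000 V) = 8.561 mV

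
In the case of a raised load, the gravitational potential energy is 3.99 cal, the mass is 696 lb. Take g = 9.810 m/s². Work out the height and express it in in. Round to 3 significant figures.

0.212 in

Solving PE = m·g·h for h: h = PE/(m·g).
PE = 3.99 cal = 16.69 J; m = 696 lb = 315.7 kg; g = 9.810 m/s².
h = 0.005390 m
0.005390 m × (1 in / 0.02540 m) = 0.2122 in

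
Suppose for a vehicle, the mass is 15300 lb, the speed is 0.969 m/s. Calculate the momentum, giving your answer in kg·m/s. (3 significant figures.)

6720 kg·m/s

p is given directly by: p = mv.
m = 15300 lb = 6940 kg; v = 0.969 m/s.
p = 6725 kg·m/s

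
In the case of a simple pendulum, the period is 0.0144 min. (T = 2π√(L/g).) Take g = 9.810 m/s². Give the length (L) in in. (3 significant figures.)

7.30 in

Rearranging: L = g·(T/2π)².
T = 0.0144 min = 0.8640 s; g = 9.810 m/s².
L = 0.1855 m
0.1855 m × (1 in / 0.02540 m) = 7.303 in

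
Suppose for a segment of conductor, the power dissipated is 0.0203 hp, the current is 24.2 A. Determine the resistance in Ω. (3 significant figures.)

Rearranging P = I²R for R: R = P/I².
P = 0.0203 hp = 15.14 W; I = 24.2 A.
R = 0.02585 Ω

0.0258 Ω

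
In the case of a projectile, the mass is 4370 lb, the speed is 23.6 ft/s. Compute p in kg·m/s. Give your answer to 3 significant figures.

14300 kg·m/s

p is given directly by: p = mv.
m = 4370 lb = 1982 kg; v = 23.6 ft/s = 7.193 m/s.
p = 14259 kg·m/s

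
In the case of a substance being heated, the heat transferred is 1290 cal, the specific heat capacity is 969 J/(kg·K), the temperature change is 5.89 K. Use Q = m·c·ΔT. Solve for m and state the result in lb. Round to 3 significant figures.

2.08 lb

Rearranging: m = Q/(c·ΔT).
Q = 1290 cal = 5397 J; c = 969 J/(kg·K); ΔT = 5.89 K.
m = 0.9457 kg
0.9457 kg × (1 lb / 0.4536 kg) = 2.085 lb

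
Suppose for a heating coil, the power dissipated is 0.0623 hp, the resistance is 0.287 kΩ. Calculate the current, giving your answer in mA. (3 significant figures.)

Solving P = I²R for I: I = √(P/R).
P = 0.0623 hp = 46.46 W; R = 0.287 kΩ = 287.0 Ω.
I = 0.4023 A
0.4023 A × (1 mA / 0.001000 A) = 402.3 mA

402 mA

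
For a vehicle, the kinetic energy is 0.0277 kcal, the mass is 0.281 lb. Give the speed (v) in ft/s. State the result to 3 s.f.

140 ft/s

Rearranging: v = √(2·KE/m).
KE = 0.0277 kcal = 115.9 J; m = 0.281 lb = 0.1275 kg.
v = 42.64 m/s
42.64 m/s × (1 ft/s / 0.3048 m/s) = 139.9 ft/s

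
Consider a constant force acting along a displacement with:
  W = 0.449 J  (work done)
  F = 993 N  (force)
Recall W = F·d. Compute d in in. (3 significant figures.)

Rearranging W = F·d for d: d = W/F.
W = 0.449 J; F = 993 N.
d = 4.522×10^-4 m
4.522×10^-4 m × (1 in / 0.02540 m) = 0.01780 in

0.0178 in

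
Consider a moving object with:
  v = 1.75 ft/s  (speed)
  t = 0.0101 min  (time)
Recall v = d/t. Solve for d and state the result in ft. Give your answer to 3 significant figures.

1.06 ft

Solving v = d/t for d: d = v·t.
v = 1.75 ft/s = 0.5334 m/s; t = 0.0101 min = 0.6060 s.
d = 0.3232 m
0.3232 m × (1 ft / 0.3048 m) = 1.060 ft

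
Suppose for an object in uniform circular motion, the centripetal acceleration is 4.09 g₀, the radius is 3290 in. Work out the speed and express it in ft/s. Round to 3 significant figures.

190 ft/s

Rearranging a = v²/r for v: v = √(a·r).
a = 4.09 g₀ = 40.11 m/s²; r = 3290 in = 83.57 m.
v = 57.89 m/s
57.89 m/s × (1 ft/s / 0.3048 m/s) = 189.9 ft/s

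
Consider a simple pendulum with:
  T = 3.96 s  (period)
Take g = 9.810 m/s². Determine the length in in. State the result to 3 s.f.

153 in

Rearranging: L = g·(T/2π)².
T = 3.96 s; g = 9.810 m/s².
L = 3.897 m
3.897 m × (1 in / 0.02540 m) = 153.4 in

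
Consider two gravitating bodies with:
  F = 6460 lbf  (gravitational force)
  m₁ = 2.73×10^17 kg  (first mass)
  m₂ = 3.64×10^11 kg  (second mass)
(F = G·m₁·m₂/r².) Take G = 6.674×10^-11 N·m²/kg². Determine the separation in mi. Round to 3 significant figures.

9440 mi

Solving F = G·m₁·m₂/r² for r: r = √(G·m₁m₂/F).
F = 6460 lbf = 28736 N; m₁ = 2.73×10^17 kg; m₂ = 3.64×10^11 kg; G = 6.674×10^-11 N·m²/kg².
r = 1.519×10^7 m
1.519×10^7 m × (1 mi / 1609 m) = 9440 mi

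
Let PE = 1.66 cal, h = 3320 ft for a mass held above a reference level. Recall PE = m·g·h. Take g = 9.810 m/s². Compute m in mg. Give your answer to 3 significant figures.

700 mg

Rearranging: m = PE/(g·h).
PE = 1.66 cal = 6.945 J; h = 3320 ft = 1012 m; g = 9.810 m/s².
m = 6.996×10^-4 kg
6.996×10^-4 kg × (1 mg / 1.000×10^-6 kg) = 699.6 mg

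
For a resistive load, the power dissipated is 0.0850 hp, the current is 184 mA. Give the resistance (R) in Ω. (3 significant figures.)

Rearranging P = I²R for R: R = P/I².
P = 0.0850 hp = 63.38 W; I = 184 mA = 0.1840 A.
R = 1872 Ω

1870 Ω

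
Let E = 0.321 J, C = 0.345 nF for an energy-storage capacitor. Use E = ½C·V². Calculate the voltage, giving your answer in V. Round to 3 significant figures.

43100 V

Solving E = ½C·V² for V: V = √(2E/C).
E = 0.321 J; C = 0.345 nF = 3.450×10^-10 F.
V = 43138 V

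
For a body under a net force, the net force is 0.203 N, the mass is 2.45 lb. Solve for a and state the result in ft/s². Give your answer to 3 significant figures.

Rearranging: a = F/m.
F = 0.203 N; m = 2.45 lb = 1.111 kg.
a = 0.1827 m/s²
0.1827 m/s² × (1 ft/s² / 0.3048 m/s²) = 0.5993 ft/s²

0.599 ft/s²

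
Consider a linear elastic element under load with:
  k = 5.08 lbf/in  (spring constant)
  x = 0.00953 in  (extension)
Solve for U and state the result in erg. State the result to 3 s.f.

Directly: U = ½kx².
k = 5.08 lbf/in = 889.6 N/m; x = 0.00953 in = 2.421×10^-4 m.
U = 2.606×10^-5 J  (the unit combination reduces to kg·m²/s² = J)
2.606×10^-5 J × (1 erg / 1.000×10^-7 J) = 260.6 erg

261 erg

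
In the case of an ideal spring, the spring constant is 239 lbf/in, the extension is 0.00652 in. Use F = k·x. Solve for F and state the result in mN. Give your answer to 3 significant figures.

From Hooke's law: F = kx.
k = 239 lbf/in = 41855 N/m; x = 0.00652 in = 1.656×10^-4 m.
F = 6.932 N  (the unit combination reduces to kg·m/s² = N)
6.932 N × (1 mN / 0.001000 N) = 6932 mN

6930 mN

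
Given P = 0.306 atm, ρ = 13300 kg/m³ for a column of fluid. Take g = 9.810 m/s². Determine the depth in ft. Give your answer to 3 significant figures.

0.780 ft

Rearranging: h = P/(ρ·g).
P = 0.306 atm = 31005 Pa; ρ = 13300 kg/m³; g = 9.810 m/s².
h = 0.2376 m
0.2376 m × (1 ft / 0.3048 m) = 0.7797 ft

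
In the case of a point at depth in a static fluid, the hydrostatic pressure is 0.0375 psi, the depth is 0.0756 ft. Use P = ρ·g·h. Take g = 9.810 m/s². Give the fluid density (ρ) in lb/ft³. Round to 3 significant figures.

Rearranging: ρ = P/(g·h).
P = 0.0375 psi = 258.6 Pa; h = 0.0756 ft = 0.02304 m; g = 9.810 m/s².
ρ = 1144 kg/m³
1144 kg/m³ × (1 lb/ft³ / 16.02 kg/m³) = 71.40 lb/ft³

71.4 lb/ft³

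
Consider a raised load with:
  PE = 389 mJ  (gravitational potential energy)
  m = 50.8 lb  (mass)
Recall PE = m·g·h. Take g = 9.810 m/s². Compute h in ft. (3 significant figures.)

0.00565 ft

Rearranging: h = PE/(m·g).
PE = 389 mJ = 0.3890 J; m = 50.8 lb = 23.04 kg; g = 9.810 m/s².
h = 0.001721 m
0.001721 m × (1 ft / 0.3048 m) = 0.005646 ft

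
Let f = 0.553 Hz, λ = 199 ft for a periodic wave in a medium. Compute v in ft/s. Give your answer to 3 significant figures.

110 ft/s

v is given directly by: v = fλ.
f = 0.553 Hz; λ = 199 ft = 60.66 m.
v = 33.54 m/s
33.54 m/s × (1 ft/s / 0.3048 m/s) = 110.0 ft/s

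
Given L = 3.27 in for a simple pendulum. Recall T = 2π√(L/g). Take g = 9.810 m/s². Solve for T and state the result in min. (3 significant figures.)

Directly: T = 2π√(L/g).
L = 3.27 in = 0.08306 m; g = 9.810 m/s².
T = 0.5781 s
0.5781 s × (1 min / 60.00 s) = 0.009636 min

0.00964 min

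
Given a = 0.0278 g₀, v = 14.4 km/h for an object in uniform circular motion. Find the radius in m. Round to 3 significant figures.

Rearranging a = v²/r for r: r = v²/a.
a = 0.0278 g₀ = 0.2726 m/s²; v = 14.4 km/h = 4.000 m/s.
r = 58.69 m

58.7 m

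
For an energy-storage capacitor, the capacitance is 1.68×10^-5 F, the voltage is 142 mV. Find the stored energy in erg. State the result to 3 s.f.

Directly: E = ½CV².
C = 1.68×10^-5 F; V = 142 mV = 0.1420 V.
E = 1.694×10^-7 J
1.694×10^-7 J × (1 erg / 1.000×10^-7 J) = 1.694 erg

1.69 erg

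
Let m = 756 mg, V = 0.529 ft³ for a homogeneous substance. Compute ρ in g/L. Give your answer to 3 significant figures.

0.0505 g/L

ρ is given directly by: ρ = m/V.
m = 756 mg = 7.560×10^-4 kg; V = 0.529 ft³ = 0.01498 m³.
ρ = 0.05047 kg/m³
Since 1 g/L = 1 kg/m³, 0.05047 g/L.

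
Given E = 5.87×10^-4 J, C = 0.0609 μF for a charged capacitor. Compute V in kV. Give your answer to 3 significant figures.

0.139 kV

Rearranging E = ½C·V² for V: V = √(2E/C).
E = 5.87×10^-4 J; C = 0.0609 μF = 6.090×10^-8 F.
V = 138.8 V  (the unit combination reduces to kg·m²/(A·s³) = V)
138.8 V × (1 kV / 1000 V) = 0.1388 kV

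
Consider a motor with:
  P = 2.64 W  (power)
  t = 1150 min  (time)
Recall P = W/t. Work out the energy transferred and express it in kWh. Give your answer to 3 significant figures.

Solving P = W/t for W: W = P·t.
P = 2.64 W; t = 1150 min = 69000 s.
W = 1.822×10^5 J
1.822×10^5 J × (1 kWh / 3.600×10^6 J) = 0.05060 kWh

0.0506 kWh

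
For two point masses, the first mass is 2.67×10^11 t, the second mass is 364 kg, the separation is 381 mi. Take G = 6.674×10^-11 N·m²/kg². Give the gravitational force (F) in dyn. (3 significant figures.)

From Newton's law of gravitation: F = Gm₁m₂/r².
m₁ = 2.67×10^11 t = 2.670×10^14 kg; m₂ = 364 kg; r = 381 mi = 6.132×10^5 m; G = 6.674×10^-11 N·m²/kg².
F = 1.725×10^-5 N
1.725×10^-5 N × (1 dyn / 1.000×10^-5 N) = 1.725 dyn

1.73 dyn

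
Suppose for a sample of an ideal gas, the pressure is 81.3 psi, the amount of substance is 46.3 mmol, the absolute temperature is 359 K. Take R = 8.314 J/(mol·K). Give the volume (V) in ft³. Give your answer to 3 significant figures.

From the ideal-gas law: V = nRT/P.
P = 81.3 psi = 5.605×10^5 Pa; n = 46.3 mmol = 0.04630 mol; T = 359 K; R = 8.314 J/(mol·K).
V = 2.465×10^-4 m³
2.465×10^-4 m³ × (1 ft³ / 0.02832 m³) = 0.008706 ft³

0.00871 ft³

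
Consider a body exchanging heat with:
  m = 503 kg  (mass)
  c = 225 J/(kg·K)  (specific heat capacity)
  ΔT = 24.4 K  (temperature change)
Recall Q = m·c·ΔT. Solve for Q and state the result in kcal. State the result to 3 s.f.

660 kcal

Directly: Q = mcΔT.
m = 503 kg; c = 225 J/(kg·K); ΔT = 24.4 K.
Q = 2.761×10^6 J
2.761×10^6 J × (1 kcal / 4184 J) = 660.0 kcal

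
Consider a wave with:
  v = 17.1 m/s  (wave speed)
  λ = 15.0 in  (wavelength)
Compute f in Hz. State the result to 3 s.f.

Rearranging: f = v/λ.
v = 17.1 m/s; λ = 15.0 in = 0.3810 m.
f = 44.88 Hz

44.9 Hz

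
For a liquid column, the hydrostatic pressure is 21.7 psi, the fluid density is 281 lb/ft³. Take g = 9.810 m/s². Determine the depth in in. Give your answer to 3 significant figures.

Rearranging P = ρ·g·h for h: h = P/(ρ·g).
P = 21.7 psi = 1.496×10^5 Pa; ρ = 281 lb/ft³ = 4501 kg/m³; g = 9.810 m/s².
h = 3.388 m
3.388 m × (1 in / 0.02540 m) = 133.4 in

133 in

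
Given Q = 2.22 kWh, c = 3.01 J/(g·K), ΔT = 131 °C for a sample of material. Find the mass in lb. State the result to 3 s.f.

Rearranging Q = m·c·ΔT for m: m = Q/(c·ΔT).
Q = 2.22 kWh = 7.992×10^6 J; c = 3.01 J/(g·K) = 3010 J/(kg·K); ΔT = 131 °C = 131.0 K.
m = 20.27 kg
20.27 kg × (1 lb / 0.4536 kg) = 44.68 lb

44.7 lb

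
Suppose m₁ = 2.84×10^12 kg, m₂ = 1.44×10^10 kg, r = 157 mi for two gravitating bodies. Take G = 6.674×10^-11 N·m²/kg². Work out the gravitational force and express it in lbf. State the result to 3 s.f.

9.61 lbf

From Newton's law of gravitation: F = Gm₁m₂/r².
m₁ = 2.84×10^12 kg; m₂ = 1.44×10^10 kg; r = 157 mi = 2.527×10^5 m; G = 6.674×10^-11 N·m²/kg².
F = 42.75 N
42.75 N × (1 lbf / 4.448 N) = 9.611 lbf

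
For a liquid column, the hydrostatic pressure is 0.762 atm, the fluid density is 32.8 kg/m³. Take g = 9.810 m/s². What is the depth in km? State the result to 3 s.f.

Solving P = ρ·g·h for h: h = P/(ρ·g).
P = 0.762 atm = 77210 Pa; ρ = 32.8 kg/m³; g = 9.810 m/s².
h = 240.0 m
240.0 m × (1 km / 1000 m) = 0.2400 km

0.240 km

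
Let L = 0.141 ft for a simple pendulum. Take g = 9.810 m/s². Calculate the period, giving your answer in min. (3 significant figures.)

T is given directly by: T = 2π√(L/g).
L = 0.141 ft = 0.04298 m; g = 9.810 m/s².
T = 0.4159 s
0.4159 s × (1 min / 60.00 s) = 0.006931 min

0.00693 min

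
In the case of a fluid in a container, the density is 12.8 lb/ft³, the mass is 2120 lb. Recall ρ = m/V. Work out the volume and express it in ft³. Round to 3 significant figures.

Rearranging ρ = m/V for V: V = m/ρ.
ρ = 12.8 lb/ft³ = 205.0 kg/m³; m = 2120 lb = 961.6 kg.
V = 4.690 m³
4.690 m³ × (1 ft³ / 0.02832 m³) = 165.6 ft³

166 ft³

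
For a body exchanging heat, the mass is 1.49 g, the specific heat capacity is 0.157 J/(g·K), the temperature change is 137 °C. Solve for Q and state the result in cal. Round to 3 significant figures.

7.66 cal

Q is given directly by: Q = mcΔT.
m = 1.49 g = 0.001490 kg; c = 0.157 J/(g·K) = 157.0 J/(kg·K); ΔT = 137 °C = 137.0 K.
Q = 32.05 J
32.05 J × (1 cal / 4.184 J) = 7.660 cal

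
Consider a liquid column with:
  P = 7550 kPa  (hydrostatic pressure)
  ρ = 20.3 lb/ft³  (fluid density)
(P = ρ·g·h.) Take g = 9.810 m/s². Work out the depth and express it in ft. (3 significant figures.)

7770 ft

Rearranging: h = P/(ρ·g).
P = 7550 kPa = 7.550×10^6 Pa; ρ = 20.3 lb/ft³ = 325.2 kg/m³; g = 9.810 m/s².
h = 2367 m
2367 m × (1 ft / 0.3048 m) = 7765 ft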